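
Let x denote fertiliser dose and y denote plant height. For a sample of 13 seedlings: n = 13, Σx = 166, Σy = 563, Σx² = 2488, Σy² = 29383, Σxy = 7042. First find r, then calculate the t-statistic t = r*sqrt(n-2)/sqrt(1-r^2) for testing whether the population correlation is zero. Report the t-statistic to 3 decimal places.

Numerator: nΣxy − (Σx)(Σy) = 13·7042 − (166)(563) = -1912
Denominator: √[(nΣx²−(Σx)²)(nΣy²−(Σy)²)]
  nΣx²−(Σx)² = 13·2488 − 27556 = 4788;  nΣy²−(Σy)² = 13·29383 − 316969 = 65010
  √(4788·65010) = √311267880 = 17642.7855
r = -1912 / 17642.7855 = -0.1084
t = r·√(n−2)/√(1−r²) = -0.1084·√11 / √(1−0.011751) = -0.359522 / 0.994107 = -0.362

-0.362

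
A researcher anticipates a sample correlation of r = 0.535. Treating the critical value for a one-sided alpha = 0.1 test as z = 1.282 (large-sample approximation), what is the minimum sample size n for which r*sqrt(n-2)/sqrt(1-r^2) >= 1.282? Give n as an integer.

7

r√(n−2)/√(1−r²) ≥ 1.282  ⇔  n−2 ≥ (1.282)²·(1−r²)/r²
(1−r²)/r² = (1−0.286225)/0.286225 = 2.4938
n ≥ 2 + 1.643524·2.4938 = 2 + 4.0986 = 6.0986
⌈6.0986⌉ = 7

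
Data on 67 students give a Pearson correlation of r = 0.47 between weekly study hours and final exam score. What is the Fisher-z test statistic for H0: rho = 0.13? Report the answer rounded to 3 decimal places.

3.035

z_r = atanh(0.47) = 0.510070,  z_0 = atanh(0.13) = 0.130740
SE = 1/√(n−3) = 1/√64 = 0.125000
z = (z_r − z_0)/SE = (0.510070 − 0.130740) / 0.125000 = 0.379330 / 0.125000 = 3.035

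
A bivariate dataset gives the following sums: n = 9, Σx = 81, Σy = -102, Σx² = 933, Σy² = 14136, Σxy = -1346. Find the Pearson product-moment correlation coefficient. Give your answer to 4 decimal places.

-0.2630

Numerator: nΣxy − (Σx)(Σy) = 9·(-1346) − (81)(-102) = -3852
Denominator: √[(nΣx²−(Σx)²)(nΣy²−(Σy)²)]
  nΣx²−(Σx)² = 9·933 − 6561 = 1836;  nΣy²−(Σy)² = 9·14136 − 10404 = 116820
  √(1836·116820) = √214481520 = 14645.1876
r = -3852 / 14645.1876 = -0.2630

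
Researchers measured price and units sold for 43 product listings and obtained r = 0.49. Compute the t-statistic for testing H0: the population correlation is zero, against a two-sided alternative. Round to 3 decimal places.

t = r·√(n−2) / √(1−r²) with r = 0.49, n = 43
  = 0.49·√41 / √(1 − 0.2401)
  = 0.49·6.403124 / 0.871722
  = 3.137531 / 0.871722 = 3.599

3.599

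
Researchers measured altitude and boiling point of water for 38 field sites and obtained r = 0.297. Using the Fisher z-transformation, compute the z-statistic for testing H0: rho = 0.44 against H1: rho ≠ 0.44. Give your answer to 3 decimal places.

-0.982

Fisher z: atanh(0.297) = 0.306226, atanh(0.44) = 0.472231
z = (z_r − z_0)·√(n−3) = (0.306226 − 0.472231)·√35 = -0.166005 · 5.916080 = -0.982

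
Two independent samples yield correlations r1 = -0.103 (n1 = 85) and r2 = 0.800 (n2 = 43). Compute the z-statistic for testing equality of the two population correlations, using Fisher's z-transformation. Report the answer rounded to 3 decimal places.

Fisher z-transforms: z1 = atanh(-0.103) = -0.103367, z2 = atanh(0.800) = 1.098612; difference d = -1.201979
Var(d) = 1/82 + 1/40 = 0.0121951 + 0.0250000 = 0.0371951
z = d/√Var(d) = -1.201979 / √0.0371951 = -1.201979 / 0.192860 = -6.232

-6.232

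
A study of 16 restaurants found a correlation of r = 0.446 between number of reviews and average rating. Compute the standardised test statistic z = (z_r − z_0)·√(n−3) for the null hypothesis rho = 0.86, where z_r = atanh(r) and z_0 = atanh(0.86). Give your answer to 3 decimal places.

-2.934

Fisher z: atanh(0.446) = 0.479696, atanh(0.86) = 1.293345
z = (z_r − z_0)·√(n−3) = (0.479696 − 1.293345)·√13 = -0.813649 · 3.605551 = -2.934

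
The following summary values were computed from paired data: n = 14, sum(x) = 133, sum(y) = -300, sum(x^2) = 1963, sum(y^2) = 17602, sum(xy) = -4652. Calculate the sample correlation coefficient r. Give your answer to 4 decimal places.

Numerator: nΣxy − (Σx)(Σy) = 14·(-4652) − (133)(-300) = -25228
Denominator: √[(nΣx²−(Σx)²)(nΣy²−(Σy)²)]
  nΣx²−(Σx)² = 14·1963 − 17689 = 9793;  nΣy²−(Σy)² = 14·17602 − 90000 = 156428
  √(9793·156428) = √1531899404 = 39139.4865
r = -25228 / 39139.4865 = -0.6446

-0.6446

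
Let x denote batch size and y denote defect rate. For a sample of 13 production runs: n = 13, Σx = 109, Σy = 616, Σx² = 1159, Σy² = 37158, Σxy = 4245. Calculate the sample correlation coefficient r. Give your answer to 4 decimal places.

S_xy = nΣxy − ΣxΣy = 13·4245 − 109·616 = 55185 − 67144 = -11959
S_xx = nΣx² − (Σx)² = 13·1159 − 109² = 15067 − 11881 = 3186
S_yy = nΣy² − (Σy)² = 13·37158 − 616² = 483054 − 379456 = 103598
r = S_xy / √(S_xx·S_yy) = -11959 / √(3186·103598) = -11959 / √330063228 = -11959 / 18167.6423 = -0.6583

-0.6583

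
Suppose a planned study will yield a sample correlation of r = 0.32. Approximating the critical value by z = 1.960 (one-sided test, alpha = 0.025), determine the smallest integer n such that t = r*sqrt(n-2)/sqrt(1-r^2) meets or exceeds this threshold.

Need r·√(n−2)/√(1−r²) ≥ 1.960
√(n−2) ≥ 1.960·√(1−0.1024) / 0.32 = 1.960·0.947418 / 0.32 = 5.8029
n−2 ≥ 33.6736  ⇒  n ≥ 35.6736
Smallest integer n = 36

36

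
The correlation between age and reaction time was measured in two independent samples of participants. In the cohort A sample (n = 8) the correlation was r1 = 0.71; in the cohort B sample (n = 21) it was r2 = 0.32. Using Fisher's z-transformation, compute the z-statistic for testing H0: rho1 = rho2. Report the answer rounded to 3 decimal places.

1.099

z1 = atanh(0.71) = 0.887184,  z2 = atanh(0.32) = 0.331647
SE = √(1/(n1−3) + 1/(n2−3)) = √(1/5 + 1/18) = √(0.2000000 + 0.0555556) = √0.2555556 = 0.505525
z = (z1 − z2)/SE = (0.887184 − 0.331647) / 0.505525 = 0.555537 / 0.505525 = 1.099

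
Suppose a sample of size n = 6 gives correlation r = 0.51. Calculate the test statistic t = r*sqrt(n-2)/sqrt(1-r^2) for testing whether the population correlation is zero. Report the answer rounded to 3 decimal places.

t = r·√(n−2) / √(1−r²) with r = 0.51, n = 6
  = 0.51·√4 / √(1 − 0.2601)
  = 0.51·2.000000 / 0.860174
  = 1.020000 / 0.860174 = 1.186

1.186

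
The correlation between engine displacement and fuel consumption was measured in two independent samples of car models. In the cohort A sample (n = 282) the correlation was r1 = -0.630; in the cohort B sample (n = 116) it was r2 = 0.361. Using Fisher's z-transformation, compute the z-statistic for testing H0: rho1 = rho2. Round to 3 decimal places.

Fisher z-transforms: z1 = atanh(-0.630) = -0.741416, z2 = atanh(0.361) = 0.378035; difference d = -1.119451
Var(d) = 1/279 + 1/113 = 0.0035842 + 0.0088496 = 0.0124338
z = d/√Var(d) = -1.119451 / √0.0124338 = -1.119451 / 0.111507 = -10.039

-10.039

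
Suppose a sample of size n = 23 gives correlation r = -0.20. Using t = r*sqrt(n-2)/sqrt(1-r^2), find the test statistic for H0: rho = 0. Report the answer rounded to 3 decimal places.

-0.935

1 − r² = 1 − 0.0400 = 0.9600;  √(1−r²) = 0.979796
√(n−2) = √21 = 4.582576
t = r·√(n−2)/√(1−r²) = -0.20 · 4.582576 / 0.979796 = -0.935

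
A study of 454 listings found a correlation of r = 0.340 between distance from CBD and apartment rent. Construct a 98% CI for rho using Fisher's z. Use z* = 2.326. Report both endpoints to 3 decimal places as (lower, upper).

z_r = atanh(0.340) = 0.354093;  SE = 1/√(n−3) = 1/√451 = 0.047088
z-limits: 0.354093 ± 2.326·0.047088 = 0.354093 ± 0.109527 = [0.244566, 0.463620]
ρ-limits: (tanh 0.244566, tanh 0.463620) = (0.240, 0.433)

(0.240, 0.433)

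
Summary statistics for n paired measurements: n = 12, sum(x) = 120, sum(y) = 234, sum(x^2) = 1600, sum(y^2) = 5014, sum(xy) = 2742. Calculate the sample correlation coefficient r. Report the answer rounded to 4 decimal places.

S_xy = nΣxy − ΣxΣy = 12·2742 − 120·234 = 32904 − 28080 = 4824
S_xx = nΣx² − (Σx)² = 12·1600 − 120² = 19200 − 14400 = 4800
S_yy = nΣy² − (Σy)² = 12·5014 − 234² = 60168 − 54756 = 5412
r = S_xy / √(S_xx·S_yy) = 4824 / √(4800·5412) = 4824 / √25977600 = 4824 / 5096.8225 = 0.9465

0.9465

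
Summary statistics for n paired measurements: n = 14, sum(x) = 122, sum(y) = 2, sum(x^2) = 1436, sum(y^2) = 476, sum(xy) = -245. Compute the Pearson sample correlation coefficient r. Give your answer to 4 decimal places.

Numerator: nΣxy − (Σx)(Σy) = 14·(-245) − (122)(2) = -3674
Denominator: √[(nΣx²−(Σx)²)(nΣy²−(Σy)²)]
  nΣx²−(Σx)² = 14·1436 − 14884 = 5220;  nΣy²−(Σy)² = 14·476 − 4 = 6660
  √(5220·6660) = √34765200 = 5896.2022
r = -3674 / 5896.2022 = -0.6231

-0.6231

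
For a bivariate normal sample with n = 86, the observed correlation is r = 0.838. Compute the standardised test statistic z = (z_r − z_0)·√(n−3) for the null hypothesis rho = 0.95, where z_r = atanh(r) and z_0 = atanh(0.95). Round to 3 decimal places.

z_r = atanh(0.838) = 1.214418,  z_0 = atanh(0.95) = 1.831781
SE = 1/√(n−3) = 1/√83 = 0.109764
z = (z_r − z_0)/SE = (1.214418 − 1.831781) / 0.109764 = -0.617363 / 0.109764 = -5.624

-5.624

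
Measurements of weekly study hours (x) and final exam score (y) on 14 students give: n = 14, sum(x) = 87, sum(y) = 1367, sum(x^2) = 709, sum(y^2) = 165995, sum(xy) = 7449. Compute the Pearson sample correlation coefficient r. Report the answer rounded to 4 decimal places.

Numerator: nΣxy − (Σx)(Σy) = 14·7449 − (87)(1367) = -14643
Denominator: √[(nΣx²−(Σx)²)(nΣy²−(Σy)²)]
  nΣx²−(Σx)² = 14·709 − 7569 = 2357;  nΣy²−(Σy)² = 14·165995 − 1868689 = 455241
  √(2357·455241) = √1073003037 = 32756.7251
r = -14643 / 32756.7251 = -0.4470

-0.4470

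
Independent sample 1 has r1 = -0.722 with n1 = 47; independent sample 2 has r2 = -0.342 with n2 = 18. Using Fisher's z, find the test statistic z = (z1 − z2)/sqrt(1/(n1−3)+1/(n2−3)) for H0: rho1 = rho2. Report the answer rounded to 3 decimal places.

-1.858

z1 = atanh(-0.722) = -0.911810,  z2 = atanh(-0.342) = -0.356356
SE = √(1/(n1−3) + 1/(n2−3)) = √(1/44 + 1/15) = √(0.0227273 + 0.0666667) = √0.0893940 = 0.298988
z = (z1 − z2)/SE = (-0.911810 − (-0.356356)) / 0.298988 = -0.555454 / 0.298988 = -1.858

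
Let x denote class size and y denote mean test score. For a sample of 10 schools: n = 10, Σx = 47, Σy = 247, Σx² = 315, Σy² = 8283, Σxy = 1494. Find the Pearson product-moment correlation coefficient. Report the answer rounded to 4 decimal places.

S_xy = nΣxy − ΣxΣy = 10·1494 − 47·247 = 14940 − 11609 = 3331
S_xx = nΣx² − (Σx)² = 10·315 − 47² = 3150 − 2209 = 941
S_yy = nΣy² − (Σy)² = 10·8283 − 247² = 82830 − 61009 = 21821
r = S_xy / √(S_xx·S_yy) = 3331 / √(941·21821) = 3331 / √20533561 = 3331 / 4531.3972 = 0.7351

0.7351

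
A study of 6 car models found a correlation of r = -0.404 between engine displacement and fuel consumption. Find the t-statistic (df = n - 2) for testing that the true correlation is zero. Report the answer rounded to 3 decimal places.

1 − r² = 1 − 0.163216 = 0.836784;  √(1−r²) = 0.914759
√(n−2) = √4 = 2.000000
t = r·√(n−2)/√(1−r²) = -0.404 · 2.000000 / 0.914759 = -0.883

-0.883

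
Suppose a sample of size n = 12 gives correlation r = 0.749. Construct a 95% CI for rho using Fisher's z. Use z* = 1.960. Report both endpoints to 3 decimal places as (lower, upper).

z_r = atanh(0.749) = 0.970673;  SE = 1/√(n−3) = 1/√9 = 0.333333
z-limits: 0.970673 ± 1.960·0.333333 = 0.970673 ± 0.653333 = [0.317340, 1.624006]
ρ-limits: (tanh 0.317340, tanh 1.624006) = (0.307, 0.925)

(0.307, 0.925)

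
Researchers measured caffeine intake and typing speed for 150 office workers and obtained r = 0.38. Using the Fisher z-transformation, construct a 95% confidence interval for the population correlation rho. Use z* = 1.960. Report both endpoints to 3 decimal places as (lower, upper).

(0.234, 0.509)

z_r = atanh(0.38) = 0.400060;  SE = 1/√(n−3) = 1/√147 = 0.082479
z-limits: 0.400060 ± 1.960·0.082479 = 0.400060 ± 0.161659 = [0.238401, 0.561719]
ρ-limits: (tanh 0.238401, tanh 0.561719) = (0.234, 0.509)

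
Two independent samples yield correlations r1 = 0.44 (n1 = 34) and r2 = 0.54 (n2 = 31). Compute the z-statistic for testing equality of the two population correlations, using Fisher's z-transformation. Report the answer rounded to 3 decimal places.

-0.506

Fisher z-transforms: z1 = atanh(0.44) = 0.472231, z2 = atanh(0.54) = 0.604156; difference d = -0.131925
Var(d) = 1/31 + 1/28 = 0.0322581 + 0.0357143 = 0.0679724
z = d/√Var(d) = -0.131925 / √0.0679724 = -0.131925 / 0.260715 = -0.506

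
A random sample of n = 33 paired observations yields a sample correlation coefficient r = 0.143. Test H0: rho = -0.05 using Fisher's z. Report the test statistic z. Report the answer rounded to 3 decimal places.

z_r = atanh(0.143) = 0.143987,  z_0 = atanh(-0.05) = -0.050042
SE = 1/√(n−3) = 1/√30 = 0.182574
z = (z_r − z_0)/SE = (0.143987 − (-0.050042)) / 0.182574 = 0.194029 / 0.182574 = 1.063

1.063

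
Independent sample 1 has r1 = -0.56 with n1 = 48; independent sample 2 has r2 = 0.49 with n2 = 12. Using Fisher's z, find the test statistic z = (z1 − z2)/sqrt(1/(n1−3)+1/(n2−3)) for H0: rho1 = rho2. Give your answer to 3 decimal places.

z1 = atanh(-0.56) = -0.632833,  z2 = atanh(0.49) = 0.536060
SE = √(1/(n1−3) + 1/(n2−3)) = √(1/45 + 1/9) = √(0.0222222 + 0.1111111) = √0.1333333 = 0.365148
z = (z1 − z2)/SE = (-0.632833 − 0.536060) / 0.365148 = -1.168893 / 0.365148 = -3.201

-3.201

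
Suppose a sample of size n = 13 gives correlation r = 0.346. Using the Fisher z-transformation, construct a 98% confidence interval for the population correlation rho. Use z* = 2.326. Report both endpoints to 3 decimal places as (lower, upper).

(-0.358, 0.799)

z_r = atanh(0.346) = 0.360893;  SE = 1/√(n−3) = 1/√10 = 0.316228
z-limits: 0.360893 ± 2.326·0.316228 = 0.360893 ± 0.735546 = [-0.374653, 1.096439]
ρ-limits: (tanh -0.374653, tanh 1.096439) = (-0.358, 0.799)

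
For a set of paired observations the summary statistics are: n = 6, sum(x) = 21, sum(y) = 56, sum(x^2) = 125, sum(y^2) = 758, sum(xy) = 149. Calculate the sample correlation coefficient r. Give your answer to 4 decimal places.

S_xy = nΣxy − ΣxΣy = 6·149 − 21·56 = 894 − 1176 = -282
S_xx = nΣx² − (Σx)² = 6·125 − 21² = 750 − 441 = 309
S_yy = nΣy² − (Σy)² = 6·758 − 56² = 4548 − 3136 = 1412
r = S_xy / √(S_xx·S_yy) = -282 / √(309·1412) = -282 / √436308 = -282 / 660.5361 = -0.4269

-0.4269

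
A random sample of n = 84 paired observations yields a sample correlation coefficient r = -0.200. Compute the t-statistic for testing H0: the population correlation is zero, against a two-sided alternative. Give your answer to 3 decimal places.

t = r·√(n−2) / √(1−r²) with r = -0.200, n = 84
  = -0.200·√82 / √(1 − 0.040000)
  = -0.200·9.055385 / 0.979796
  = -1.811077 / 0.979796 = -1.848

-1.848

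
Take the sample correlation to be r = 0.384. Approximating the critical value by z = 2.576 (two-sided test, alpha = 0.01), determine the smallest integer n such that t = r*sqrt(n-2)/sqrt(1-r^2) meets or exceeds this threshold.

41

r√(n−2)/√(1−r²) ≥ 2.576  ⇔  n−2 ≥ (2.576)²·(1−r²)/r²
(1−r²)/r² = (1−0.147456)/0.147456 = 5.7817
n ≥ 2 + 6.635776·5.7817 = 2 + 38.3661 = 40.3661
⌈40.3661⌉ = 41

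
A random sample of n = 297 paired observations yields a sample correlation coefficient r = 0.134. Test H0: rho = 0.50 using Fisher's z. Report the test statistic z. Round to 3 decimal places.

-7.107

Fisher z: atanh(0.134) = 0.134811, atanh(0.50) = 0.549306
z = (z_r − z_0)·√(n−3) = (0.134811 − 0.549306)·√294 = -0.414495 · 17.146428 = -7.107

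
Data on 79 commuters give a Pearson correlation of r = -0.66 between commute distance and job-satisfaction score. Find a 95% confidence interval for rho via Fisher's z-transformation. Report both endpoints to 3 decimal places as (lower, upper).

(-0.769, -0.514)

Fisher z: z_r = atanh(r) = ½·ln((1+(-0.66))/(1−(-0.66))) = -0.792814
SE(z) = 1/√(n−3) = 1/√76 = 0.114708
95% ⇒ z* = 1.960; margin = 1.960·0.114708 = 0.224828
CI on z-scale: (-1.017642, -0.567986)
Back-transform: tanh(-1.017642) = -0.768904, tanh(-0.567986) = -0.513879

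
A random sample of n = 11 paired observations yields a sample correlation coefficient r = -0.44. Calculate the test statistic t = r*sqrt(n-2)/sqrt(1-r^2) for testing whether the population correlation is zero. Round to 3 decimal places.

t = r·√(n−2) / √(1−r²) with r = -0.44, n = 11
  = -0.44·√9 / √(1 − 0.1936)
  = -0.44·3.000000 / 0.897998
  = -1.320000 / 0.897998 = -1.470

-1.470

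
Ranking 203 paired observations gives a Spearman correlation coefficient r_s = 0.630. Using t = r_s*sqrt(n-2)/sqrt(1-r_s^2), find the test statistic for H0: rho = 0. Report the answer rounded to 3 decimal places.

11.501

t = r_s·√(n−2) / √(1−r_s²) with r_s = 0.630, n = 203
  = 0.630·√201 / √(1 − 0.396900)
  = 0.630·14.177447 / 0.776595
  = 8.931792 / 0.776595 = 11.501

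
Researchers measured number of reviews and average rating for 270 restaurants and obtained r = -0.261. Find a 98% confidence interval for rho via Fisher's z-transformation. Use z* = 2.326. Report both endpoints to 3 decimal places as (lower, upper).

(-0.388, -0.124)

z_r = atanh(-0.261) = -0.267181;  SE = 1/√(n−3) = 1/√267 = 0.061199
z-limits: -0.267181 ± 2.326·0.061199 = -0.267181 ± 0.142349 = [-0.409530, -0.124832]
ρ-limits: (tanh -0.409530, tanh -0.124832) = (-0.388, -0.124)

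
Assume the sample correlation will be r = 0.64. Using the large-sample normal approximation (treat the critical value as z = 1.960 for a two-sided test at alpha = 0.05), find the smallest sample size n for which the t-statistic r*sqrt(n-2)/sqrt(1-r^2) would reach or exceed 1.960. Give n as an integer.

r√(n−2)/√(1−r²) ≥ 1.960  ⇔  n−2 ≥ (1.960)²·(1−r²)/r²
(1−r²)/r² = (1−0.4096)/0.4096 = 1.4414
n ≥ 2 + 3.8416·1.4414 = 2 + 5.5373 = 7.5373
⌈7.5373⌉ = 8

8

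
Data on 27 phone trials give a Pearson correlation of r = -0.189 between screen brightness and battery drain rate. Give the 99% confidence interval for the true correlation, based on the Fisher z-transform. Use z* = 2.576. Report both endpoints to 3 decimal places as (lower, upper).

Fisher z: z_r = atanh(r) = ½·ln((1+(-0.189))/(1−(-0.189))) = -0.191300
SE(z) = 1/√(n−3) = 1/√24 = 0.204124
99% ⇒ z* = 2.576; margin = 2.576·0.204124 = 0.525823
CI on z-scale: (-0.717123, 0.334523)
Back-transform: tanh(-0.717123) = -0.615124, tanh(0.334523) = 0.322579

(-0.615, 0.323)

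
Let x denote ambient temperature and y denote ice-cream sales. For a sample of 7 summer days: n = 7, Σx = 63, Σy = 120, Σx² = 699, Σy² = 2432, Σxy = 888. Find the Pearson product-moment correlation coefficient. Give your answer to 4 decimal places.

Numerator: nΣxy − (Σx)(Σy) = 7·888 − (63)(120) = -1344
Denominator: √[(nΣx²−(Σx)²)(nΣy²−(Σy)²)]
  nΣx²−(Σx)² = 7·699 − 3969 = 924;  nΣy²−(Σy)² = 7·2432 − 14400 = 2624
  √(924·2624) = √2424576 = 1557.1050
r = -1344 / 1557.1050 = -0.8631

-0.8631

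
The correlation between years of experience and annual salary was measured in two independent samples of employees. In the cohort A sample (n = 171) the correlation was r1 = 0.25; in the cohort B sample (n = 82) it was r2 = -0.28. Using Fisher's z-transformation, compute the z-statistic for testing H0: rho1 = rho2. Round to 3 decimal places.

3.981

z1 = atanh(0.25) = 0.255413,  z2 = atanh(-0.28) = -0.287682
SE = √(1/(n1−3) + 1/(n2−3)) = √(1/168 + 1/79) = √(0.0059524 + 0.0126582) = √0.0186106 = 0.136421
z = (z1 − z2)/SE = (0.255413 − (-0.287682)) / 0.136421 = 0.543095 / 0.136421 = 3.981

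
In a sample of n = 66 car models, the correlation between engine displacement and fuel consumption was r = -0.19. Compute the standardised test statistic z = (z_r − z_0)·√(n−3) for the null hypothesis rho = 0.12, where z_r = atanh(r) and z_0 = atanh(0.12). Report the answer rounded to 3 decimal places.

-2.484

z_r = atanh(-0.19) = -0.192337,  z_0 = atanh(0.12) = 0.120581
SE = 1/√(n−3) = 1/√63 = 0.125988
z = (z_r − z_0)/SE = (-0.192337 − 0.120581) / 0.125988 = -0.312918 / 0.125988 = -2.484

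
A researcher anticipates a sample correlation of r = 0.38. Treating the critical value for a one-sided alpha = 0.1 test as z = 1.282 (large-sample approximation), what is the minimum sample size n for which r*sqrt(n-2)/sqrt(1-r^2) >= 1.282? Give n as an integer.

12

r√(n−2)/√(1−r²) ≥ 1.282  ⇔  n−2 ≥ (1.282)²·(1−r²)/r²
(1−r²)/r² = (1−0.1444)/0.1444 = 5.9252
n ≥ 2 + 1.643524·5.9252 = 2 + 9.7382 = 11.7382
⌈11.7382⌉ = 12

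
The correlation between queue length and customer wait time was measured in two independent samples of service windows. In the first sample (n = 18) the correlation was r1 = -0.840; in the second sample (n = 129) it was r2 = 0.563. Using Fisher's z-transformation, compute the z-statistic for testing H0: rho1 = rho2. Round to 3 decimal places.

-6.804

z1 = atanh(-0.840) = -1.221174,  z2 = atanh(0.563) = 0.637215
SE = √(1/(n1−3) + 1/(n2−3)) = √(1/15 + 1/126) = √(0.0666667 + 0.0079365) = √0.0746032 = 0.273136
z = (z1 − z2)/SE = (-1.221174 − 0.637215) / 0.273136 = -1.858389 / 0.273136 = -6.804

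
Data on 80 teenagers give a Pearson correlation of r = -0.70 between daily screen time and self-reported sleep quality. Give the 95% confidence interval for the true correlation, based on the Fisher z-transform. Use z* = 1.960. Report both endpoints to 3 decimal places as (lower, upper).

(-0.797, -0.568)

Fisher z: z_r = atanh(r) = ½·ln((1+(-0.70))/(1−(-0.70))) = -0.867301
SE(z) = 1/√(n−3) = 1/√77 = 0.113961
95% ⇒ z* = 1.960; margin = 1.960·0.113961 = 0.223364
CI on z-scale: (-1.090665, -0.643937)
Back-transform: tanh(-1.090665) = -0.797121, tanh(-0.643937) = -0.567574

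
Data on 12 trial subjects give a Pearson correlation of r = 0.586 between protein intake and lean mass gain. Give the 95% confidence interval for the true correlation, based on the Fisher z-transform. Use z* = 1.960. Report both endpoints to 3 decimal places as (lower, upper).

Fisher z: z_r = atanh(r) = ½·ln((1+0.586)/(1−0.586)) = 0.671552
SE(z) = 1/√(n−3) = 1/√9 = 0.333333
95% ⇒ z* = 1.960; margin = 1.960·0.333333 = 0.653333
CI on z-scale: (0.018219, 1.324885)
Back-transform: tanh(0.018219) = 0.018217, tanh(1.324885) = 0.867994

(0.018, 0.868)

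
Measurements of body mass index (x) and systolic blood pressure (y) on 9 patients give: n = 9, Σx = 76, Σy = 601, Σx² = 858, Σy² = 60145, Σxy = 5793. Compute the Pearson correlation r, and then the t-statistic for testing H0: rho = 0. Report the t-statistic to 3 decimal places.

S_xy = nΣxy − ΣxΣy = 9·5793 − 76·601 = 52137 − 45676 = 6461
S_xx = nΣx² − (Σx)² = 9·858 − 76² = 7722 − 5776 = 1946
S_yy = nΣy² − (Σy)² = 9·60145 − 601² = 541305 − 361201 = 180104
r = S_xy / √(S_xx·S_yy) = 6461 / √(1946·180104) = 6461 / √350482384 = 6461 / 18721.1747 = 0.3451
t = r·√(n−2)/√(1−r²) = 0.3451·√7 / √(1−0.119094) = 0.913049 / 0.938566 = 0.973

0.973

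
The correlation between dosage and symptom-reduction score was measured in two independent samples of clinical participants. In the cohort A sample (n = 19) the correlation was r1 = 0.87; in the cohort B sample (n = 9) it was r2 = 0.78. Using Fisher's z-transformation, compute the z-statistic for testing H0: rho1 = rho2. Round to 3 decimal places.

z1 = atanh(0.87) = 1.333080,  z2 = atanh(0.78) = 1.045371
SE = √(1/(n1−3) + 1/(n2−3)) = √(1/16 + 1/6) = √(0.0625000 + 0.1666667) = √0.2291667 = 0.478714
z = (z1 − z2)/SE = (1.333080 − 1.045371) / 0.478714 = 0.287709 / 0.478714 = 0.601

0.601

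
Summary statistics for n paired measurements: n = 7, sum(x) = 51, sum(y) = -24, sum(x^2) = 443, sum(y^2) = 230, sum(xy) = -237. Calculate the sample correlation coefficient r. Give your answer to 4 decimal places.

Numerator: nΣxy − (Σx)(Σy) = 7·(-237) − (51)(-24) = -435
Denominator: √[(nΣx²−(Σx)²)(nΣy²−(Σy)²)]
  nΣx²−(Σx)² = 7·443 − 2601 = 500;  nΣy²−(Σy)² = 7·230 − 576 = 1034
  √(500·1034) = √517000 = 719.0271
r = -435 / 719.0271 = -0.6050

-0.6050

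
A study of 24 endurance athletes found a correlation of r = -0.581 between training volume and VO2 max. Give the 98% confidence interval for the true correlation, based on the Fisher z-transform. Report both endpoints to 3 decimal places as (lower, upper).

Fisher z: z_r = atanh(r) = ½·ln((1+(-0.581))/(1−(-0.581))) = -0.663971
SE(z) = 1/√(n−3) = 1/√21 = 0.218218
98% ⇒ z* = 2.326; margin = 2.326·0.218218 = 0.507575
CI on z-scale: (-1.171546, -0.156396)
Back-transform: tanh(-1.171546) = -0.824767, tanh(-0.156396) = -0.155133

(-0.825, -0.155)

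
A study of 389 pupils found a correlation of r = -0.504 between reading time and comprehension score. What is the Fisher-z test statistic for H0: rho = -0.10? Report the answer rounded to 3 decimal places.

-8.926

Fisher z: atanh(-0.504) = -0.554654, atanh(-0.10) = -0.100335
z = (z_r − z_0)·√(n−3) = (-0.554654 − (-0.100335))·√386 = -0.454319 · 19.646883 = -8.926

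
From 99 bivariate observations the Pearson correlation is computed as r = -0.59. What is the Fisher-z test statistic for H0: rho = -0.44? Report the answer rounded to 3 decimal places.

z_r = atanh(-0.59) = -0.677666,  z_0 = atanh(-0.44) = -0.472231
SE = 1/√(n−3) = 1/√96 = 0.102062
z = (z_r − z_0)/SE = (-0.677666 − (-0.472231)) / 0.102062 = -0.205435 / 0.102062 = -2.013

-2.013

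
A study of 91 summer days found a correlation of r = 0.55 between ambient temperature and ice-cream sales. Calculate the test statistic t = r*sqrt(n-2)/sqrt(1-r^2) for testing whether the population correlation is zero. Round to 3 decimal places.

t = r·√(n−2) / √(1−r²) with r = 0.55, n = 91
  = 0.55·√89 / √(1 − 0.3025)
  = 0.55·9.433981 / 0.835165
  = 5.188690 / 0.835165 = 6.213

6.213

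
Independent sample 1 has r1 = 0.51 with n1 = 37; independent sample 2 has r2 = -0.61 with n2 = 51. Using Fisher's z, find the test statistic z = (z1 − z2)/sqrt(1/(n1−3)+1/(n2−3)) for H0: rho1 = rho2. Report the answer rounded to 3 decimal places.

5.673

Fisher z-transforms: z1 = atanh(0.51) = 0.562730, z2 = atanh(-0.61) = -0.708921; difference d = 1.271651
Var(d) = 1/34 + 1/48 = 0.0294118 + 0.0208333 = 0.0502451
z = d/√Var(d) = 1.271651 / √0.0502451 = 1.271651 / 0.224154 = 5.673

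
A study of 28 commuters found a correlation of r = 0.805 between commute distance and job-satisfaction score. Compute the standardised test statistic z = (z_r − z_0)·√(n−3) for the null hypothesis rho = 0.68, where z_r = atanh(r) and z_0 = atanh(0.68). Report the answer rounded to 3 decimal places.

z_r = atanh(0.805) = 1.112658,  z_0 = atanh(0.68) = 0.829114
SE = 1/√(n−3) = 1/√25 = 0.200000
z = (z_r − z_0)/SE = (1.112658 − 0.829114) / 0.200000 = 0.283544 / 0.200000 = 1.418

1.418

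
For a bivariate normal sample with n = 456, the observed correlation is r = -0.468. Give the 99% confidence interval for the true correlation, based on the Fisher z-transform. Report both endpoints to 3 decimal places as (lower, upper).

Fisher z: z_r = atanh(r) = ½·ln((1+(-0.468))/(1−(-0.468))) = -0.507506
SE(z) = 1/√(n−3) = 1/√453 = 0.046984
99% ⇒ z* = 2.576; margin = 2.576·0.046984 = 0.121031
CI on z-scale: (-0.628537, -0.386475)
Back-transform: tanh(-0.628537) = -0.557044, tanh(-0.386475) = -0.368317

(-0.557, -0.368)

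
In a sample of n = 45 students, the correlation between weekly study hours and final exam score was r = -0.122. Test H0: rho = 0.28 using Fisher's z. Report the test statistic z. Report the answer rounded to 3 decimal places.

-2.659

z_r = atanh(-0.122) = -0.122611,  z_0 = atanh(0.28) = 0.287682
SE = 1/√(n−3) = 1/√42 = 0.154303
z = (z_r − z_0)/SE = (-0.122611 − 0.287682) / 0.154303 = -0.410293 / 0.154303 = -2.659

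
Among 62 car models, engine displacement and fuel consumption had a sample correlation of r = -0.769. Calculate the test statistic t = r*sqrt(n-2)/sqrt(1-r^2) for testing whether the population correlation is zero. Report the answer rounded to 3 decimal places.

-9.318

t = r·√(n−2) / √(1−r²) with r = -0.769, n = 62
  = -0.769·√60 / √(1 − 0.591361)
  = -0.769·7.745967 / 0.639249
  = -5.956649 / 0.639249 = -9.318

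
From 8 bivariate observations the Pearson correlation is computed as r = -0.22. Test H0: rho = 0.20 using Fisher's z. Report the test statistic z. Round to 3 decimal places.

-0.953

Fisher z: atanh(-0.22) = -0.223656, atanh(0.20) = 0.202733
z = (z_r − z_0)·√(n−3) = (-0.223656 − 0.202733)·√5 = -0.426389 · 2.236068 = -0.953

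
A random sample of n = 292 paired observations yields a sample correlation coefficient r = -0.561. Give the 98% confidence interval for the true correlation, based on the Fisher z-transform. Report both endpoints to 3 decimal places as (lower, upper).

Fisher z: z_r = atanh(r) = ½·ln((1+(-0.561))/(1−(-0.561))) = -0.634291
SE(z) = 1/√(n−3) = 1/√289 = 0.058824
98% ⇒ z* = 2.326; margin = 2.326·0.058824 = 0.136825
CI on z-scale: (-0.771116, -0.497466)
Back-transform: tanh(-0.771116) = -0.647578, tanh(-0.497466) = -0.460122

(-0.648, -0.460)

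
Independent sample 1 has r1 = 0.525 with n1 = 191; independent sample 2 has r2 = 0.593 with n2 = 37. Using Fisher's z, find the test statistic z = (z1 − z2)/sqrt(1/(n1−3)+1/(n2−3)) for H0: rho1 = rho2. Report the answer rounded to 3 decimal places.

-0.532

z1 = atanh(0.525) = 0.583217,  z2 = atanh(0.593) = 0.682281
SE = √(1/(n1−3) + 1/(n2−3)) = √(1/188 + 1/34) = √(0.0053191 + 0.0294118) = √0.0347309 = 0.186362
z = (z1 − z2)/SE = (0.583217 − 0.682281) / 0.186362 = -0.099064 / 0.186362 = -0.532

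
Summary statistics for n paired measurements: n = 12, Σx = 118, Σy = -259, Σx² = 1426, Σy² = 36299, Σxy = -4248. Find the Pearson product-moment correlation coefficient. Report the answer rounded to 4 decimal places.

-0.5956

Numerator: nΣxy − (Σx)(Σy) = 12·(-4248) − (118)(-259) = -20414
Denominator: √[(nΣx²−(Σx)²)(nΣy²−(Σy)²)]
  nΣx²−(Σx)² = 12·1426 − 13924 = 3188;  nΣy²−(Σy)² = 12·36299 − 67081 = 368507
  √(3188·368507) = √1174800316 = 34275.3602
r = -20414 / 34275.3602 = -0.5956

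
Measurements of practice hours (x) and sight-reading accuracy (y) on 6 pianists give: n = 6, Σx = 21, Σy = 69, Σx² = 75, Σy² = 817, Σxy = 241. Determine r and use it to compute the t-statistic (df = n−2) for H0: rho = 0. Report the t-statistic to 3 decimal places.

-0.169

Numerator: nΣxy − (Σx)(Σy) = 6·241 − (21)(69) = -3
Denominator: √[(nΣx²−(Σx)²)(nΣy²−(Σy)²)]
  nΣx²−(Σx)² = 6·75 − 441 = 9;  nΣy²−(Σy)² = 6·817 − 4761 = 141
  √(9·141) = √1269 = 35.6230
r = -3 / 35.6230 = -0.0842
t = r·√(n−2)/√(1−r²) = -0.0842·√4 / √(1−0.007090) = -0.168400 / 0.996449 = -0.169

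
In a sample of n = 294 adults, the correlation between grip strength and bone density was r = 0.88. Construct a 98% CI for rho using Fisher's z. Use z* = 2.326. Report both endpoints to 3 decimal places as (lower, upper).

(0.845, 0.907)

z_r = atanh(0.88) = 1.375768;  SE = 1/√(n−3) = 1/√291 = 0.058621
z-limits: 1.375768 ± 2.326·0.058621 = 1.375768 ± 0.136352 = [1.239416, 1.512120]
ρ-limits: (tanh 1.239416, tanh 1.512120) = (0.845, 0.907)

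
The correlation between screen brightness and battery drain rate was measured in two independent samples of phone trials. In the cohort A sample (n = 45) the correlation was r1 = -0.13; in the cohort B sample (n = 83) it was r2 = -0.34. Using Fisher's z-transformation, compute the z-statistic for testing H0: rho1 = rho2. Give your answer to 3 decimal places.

z1 = atanh(-0.13) = -0.130740,  z2 = atanh(-0.34) = -0.354093
SE = √(1/(n1−3) + 1/(n2−3)) = √(1/42 + 1/80) = √(0.0238095 + 0.0125000) = √0.0363095 = 0.190551
z = (z1 − z2)/SE = (-0.130740 − (-0.354093)) / 0.190551 = 0.223353 / 0.190551 = 1.172

1.172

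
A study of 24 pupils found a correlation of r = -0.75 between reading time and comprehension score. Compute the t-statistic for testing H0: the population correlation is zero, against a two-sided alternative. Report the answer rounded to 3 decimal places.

1 − r² = 1 − 0.5625 = 0.4375;  √(1−r²) = 0.661438
√(n−2) = √22 = 4.690416
t = r·√(n−2)/√(1−r²) = -0.75 · 4.690416 / 0.661438 = -5.318

-5.318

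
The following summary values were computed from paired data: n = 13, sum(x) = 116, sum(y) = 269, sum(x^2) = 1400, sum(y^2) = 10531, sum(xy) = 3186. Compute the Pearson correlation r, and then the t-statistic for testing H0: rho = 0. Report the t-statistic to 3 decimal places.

2.384

S_xy = nΣxy − ΣxΣy = 13·3186 − 116·269 = 41418 − 31204 = 10214
S_xx = nΣx² − (Σx)² = 13·1400 − 116² = 18200 − 13456 = 4744
S_yy = nΣy² − (Σy)² = 13·10531 − 269² = 136903 − 72361 = 64542
r = S_xy / √(S_xx·S_yy) = 10214 / √(4744·64542) = 10214 / √306187248 = 10214 / 17498.2070 = 0.5837
t = r·√(n−2)/√(1−r²) = 0.5837·√11 / √(1−0.340706) = 1.935914 / 0.811969 = 2.384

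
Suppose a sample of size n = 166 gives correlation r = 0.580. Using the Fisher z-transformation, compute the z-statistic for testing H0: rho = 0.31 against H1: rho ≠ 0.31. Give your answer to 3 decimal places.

4.365

z_r = atanh(0.580) = 0.662463,  z_0 = atanh(0.31) = 0.320545
SE = 1/√(n−3) = 1/√163 = 0.078326
z = (z_r − z_0)/SE = (0.662463 − 0.320545) / 0.078326 = 0.341918 / 0.078326 = 4.365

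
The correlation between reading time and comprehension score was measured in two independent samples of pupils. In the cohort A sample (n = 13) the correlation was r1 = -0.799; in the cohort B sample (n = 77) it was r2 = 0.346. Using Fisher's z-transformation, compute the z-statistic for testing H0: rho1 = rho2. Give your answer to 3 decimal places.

Fisher z-transforms: z1 = atanh(-0.799) = -1.095841, z2 = atanh(0.346) = 0.360893; difference d = -1.456734
Var(d) = 1/10 + 1/74 = 0.1000000 + 0.0135135 = 0.1135135
z = d/√Var(d) = -1.456734 / √0.1135135 = -1.456734 / 0.336918 = -4.324

-4.324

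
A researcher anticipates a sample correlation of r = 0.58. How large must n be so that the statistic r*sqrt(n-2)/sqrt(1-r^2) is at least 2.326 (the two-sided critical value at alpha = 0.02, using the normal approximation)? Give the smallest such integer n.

r√(n−2)/√(1−r²) ≥ 2.326  ⇔  n−2 ≥ (2.326)²·(1−r²)/r²
(1−r²)/r² = (1−0.3364)/0.3364 = 1.9727
n ≥ 2 + 5.410276·1.9727 = 2 + 10.6729 = 12.6729
⌈12.6729⌉ = 13

13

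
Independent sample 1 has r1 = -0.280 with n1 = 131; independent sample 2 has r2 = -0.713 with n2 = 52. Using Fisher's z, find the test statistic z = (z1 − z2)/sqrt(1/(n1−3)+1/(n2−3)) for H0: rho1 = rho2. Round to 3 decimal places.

3.605

Fisher z-transforms: z1 = atanh(-0.280) = -0.287682, z2 = atanh(-0.713) = -0.893260; difference d = 0.605578
Var(d) = 1/128 + 1/49 = 0.0078125 + 0.0204082 = 0.0282207
z = d/√Var(d) = 0.605578 / √0.0282207 = 0.605578 / 0.167990 = 3.605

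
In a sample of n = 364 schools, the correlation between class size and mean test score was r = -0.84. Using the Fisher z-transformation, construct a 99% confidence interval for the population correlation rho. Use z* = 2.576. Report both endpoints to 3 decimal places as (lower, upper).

(-0.876, -0.795)

z_r = atanh(-0.84) = -1.221174;  SE = 1/√(n−3) = 1/√361 = 0.052632
z-limits: -1.221174 ± 2.576·0.052632 = -1.221174 ± 0.135580 = [-1.356754, -1.085594]
ρ-limits: (tanh -1.356754, tanh -1.085594) = (-0.876, -0.795)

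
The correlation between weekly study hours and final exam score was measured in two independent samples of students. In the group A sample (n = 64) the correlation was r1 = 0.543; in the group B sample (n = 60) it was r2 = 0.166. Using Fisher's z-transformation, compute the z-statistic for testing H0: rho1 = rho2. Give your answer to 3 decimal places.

2.393

Fisher z-transforms: z1 = atanh(0.543) = 0.608400, z2 = atanh(0.166) = 0.167550; difference d = 0.440850
Var(d) = 1/61 + 1/57 = 0.0163934 + 0.0175439 = 0.0339373
z = d/√Var(d) = 0.440850 / √0.0339373 = 0.440850 / 0.184221 = 2.393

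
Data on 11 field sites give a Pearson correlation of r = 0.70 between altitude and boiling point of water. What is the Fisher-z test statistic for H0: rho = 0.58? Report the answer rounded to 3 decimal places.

Fisher z: atanh(0.70) = 0.867301, atanh(0.58) = 0.662463
z = (z_r − z_0)·√(n−3) = (0.867301 − 0.662463)·√8 = 0.204838 · 2.828427 = 0.579

0.579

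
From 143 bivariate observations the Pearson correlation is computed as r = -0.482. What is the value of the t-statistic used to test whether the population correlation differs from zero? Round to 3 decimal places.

1 − r² = 1 − 0.232324 = 0.767676;  √(1−r²) = 0.876171
√(n−2) = √141 = 11.874342
t = r·√(n−2)/√(1−r²) = -0.482 · 11.874342 / 0.876171 = -6.532

-6.532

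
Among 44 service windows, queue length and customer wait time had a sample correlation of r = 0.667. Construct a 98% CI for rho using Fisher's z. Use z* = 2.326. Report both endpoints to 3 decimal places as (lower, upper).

(0.415, 0.824)

z_r = atanh(0.667) = 0.805319;  SE = 1/√(n−3) = 1/√41 = 0.156174
z-limits: 0.805319 ± 2.326·0.156174 = 0.805319 ± 0.363261 = [0.442058, 1.168580]
ρ-limits: (tanh 0.442058, tanh 1.168580) = (0.415, 0.824)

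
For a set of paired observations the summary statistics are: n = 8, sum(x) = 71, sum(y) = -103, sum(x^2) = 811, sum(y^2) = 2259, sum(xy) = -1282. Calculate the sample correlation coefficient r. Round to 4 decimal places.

S_xy = nΣxy − ΣxΣy = 8·(-1282) − 71·(-103) = -10256 − (-7313) = -2943
S_xx = nΣx² − (Σx)² = 8·811 − 71² = 6488 − 5041 = 1447
S_yy = nΣy² − (Σy)² = 8·2259 − (-103)² = 18072 − 10609 = 7463
r = S_xy / √(S_xx·S_yy) = -2943 / √(1447·7463) = -2943 / √10798961 = -2943 / 3286.1773 = -0.8956

-0.8956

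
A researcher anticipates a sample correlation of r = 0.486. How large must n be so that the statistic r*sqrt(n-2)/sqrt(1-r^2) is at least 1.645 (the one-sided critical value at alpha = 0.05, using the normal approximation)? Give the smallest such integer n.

11

r√(n−2)/√(1−r²) ≥ 1.645  ⇔  n−2 ≥ (1.645)²·(1−r²)/r²
(1−r²)/r² = (1−0.236196)/0.236196 = 3.2338
n ≥ 2 + 2.706025·3.2338 = 2 + 8.7507 = 10.7507
⌈10.7507⌉ = 11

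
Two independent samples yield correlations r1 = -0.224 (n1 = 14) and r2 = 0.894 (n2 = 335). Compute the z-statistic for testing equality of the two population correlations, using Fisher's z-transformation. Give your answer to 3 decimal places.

-5.447

z1 = atanh(-0.224) = -0.227863,  z2 = atanh(0.894) = 1.441504
SE = √(1/(n1−3) + 1/(n2−3)) = √(1/11 + 1/332) = √(0.0909091 + 0.0030120) = √0.0939211 = 0.306465
z = (z1 − z2)/SE = (-0.227863 − 1.441504) / 0.306465 = -1.669367 / 0.306465 = -5.447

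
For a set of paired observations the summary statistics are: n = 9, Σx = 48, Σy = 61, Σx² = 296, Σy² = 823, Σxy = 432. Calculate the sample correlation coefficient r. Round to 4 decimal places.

0.8334

Numerator: nΣxy − (Σx)(Σy) = 9·432 − (48)(61) = 960
Denominator: √[(nΣx²−(Σx)²)(nΣy²−(Σy)²)]
  nΣx²−(Σx)² = 9·296 − 2304 = 360;  nΣy²−(Σy)² = 9·823 − 3721 = 3686
  √(360·3686) = √1326960 = 1151.9375
r = 960 / 1151.9375 = 0.8334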